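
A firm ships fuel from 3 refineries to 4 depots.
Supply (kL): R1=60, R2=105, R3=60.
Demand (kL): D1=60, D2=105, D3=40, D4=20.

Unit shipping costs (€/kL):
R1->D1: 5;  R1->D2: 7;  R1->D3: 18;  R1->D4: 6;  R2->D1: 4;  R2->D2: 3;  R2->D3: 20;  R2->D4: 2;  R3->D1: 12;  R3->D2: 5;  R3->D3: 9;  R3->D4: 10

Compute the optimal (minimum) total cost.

1055

An optimal shipping plan:
  R1–D1: 60 × €5 = €300
  R2–D2: 85 × €3 = €255
  R2–D4: 20 × €2 = €40
  R3–D2: 20 × €5 = €100
  R3–D3: 40 × €9 = €360
Total = 300 + 255 + 40 + 100 + 360 = €1055.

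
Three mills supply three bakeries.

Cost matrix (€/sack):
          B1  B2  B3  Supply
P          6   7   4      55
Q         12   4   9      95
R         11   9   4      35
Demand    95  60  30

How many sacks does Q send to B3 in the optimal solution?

Optimal shipments:
  P->B1: 55 × €6 = €330
  Q->B1: 35 × €12 = €420
  Q->B2: 60 × €4 = €240
  R->B1: 5 × €11 = €55
  R->B3: 30 × €4 = €120
Total cost = €1165.
The route Q→B3 is not used.

0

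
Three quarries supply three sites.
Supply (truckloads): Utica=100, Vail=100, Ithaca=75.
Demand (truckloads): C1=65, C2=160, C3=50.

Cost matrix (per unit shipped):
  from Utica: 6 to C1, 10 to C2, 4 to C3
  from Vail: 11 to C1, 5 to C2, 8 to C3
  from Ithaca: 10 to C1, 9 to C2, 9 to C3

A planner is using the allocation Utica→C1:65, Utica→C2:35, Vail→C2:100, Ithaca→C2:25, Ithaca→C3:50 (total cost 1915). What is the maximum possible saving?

225

Current plan cost = 65·6 + 35·10 + 100·5 + 25·9 + 50·9 = 1915.
Optimal plan:
  Utica–C1: 50 truckloads
  Utica–C3: 50 truckloads
  Vail–C2: 100 truckloads
  Ithaca–C1: 15 truckloads
  Ithaca–C2: 60 truckloads
Optimal cost = 1690.
Saving = 1915 − 1690 = 225.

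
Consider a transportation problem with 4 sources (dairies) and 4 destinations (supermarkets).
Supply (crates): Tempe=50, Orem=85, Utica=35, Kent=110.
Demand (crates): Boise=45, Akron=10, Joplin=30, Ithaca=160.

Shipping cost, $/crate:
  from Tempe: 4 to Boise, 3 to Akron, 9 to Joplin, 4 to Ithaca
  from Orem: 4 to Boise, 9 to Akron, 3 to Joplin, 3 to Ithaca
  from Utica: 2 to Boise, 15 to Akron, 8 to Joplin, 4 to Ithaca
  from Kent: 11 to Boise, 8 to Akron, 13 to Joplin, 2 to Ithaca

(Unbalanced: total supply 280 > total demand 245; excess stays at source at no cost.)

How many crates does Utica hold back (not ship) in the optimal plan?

An optimal plan:
  Tempe to Boise: 10 × $4 = $40
  Tempe to Akron: 10 × $3 = $30
  Orem to Joplin: 30 × $3 = $90
  Orem to Ithaca: 50 × $3 = $150
  Utica to Boise: 35 × $2 = $70
  Kent to Ithaca: 110 × $2 = $220
Total cost = $600.
Utica ships 35 of its 35, leaving 0.

0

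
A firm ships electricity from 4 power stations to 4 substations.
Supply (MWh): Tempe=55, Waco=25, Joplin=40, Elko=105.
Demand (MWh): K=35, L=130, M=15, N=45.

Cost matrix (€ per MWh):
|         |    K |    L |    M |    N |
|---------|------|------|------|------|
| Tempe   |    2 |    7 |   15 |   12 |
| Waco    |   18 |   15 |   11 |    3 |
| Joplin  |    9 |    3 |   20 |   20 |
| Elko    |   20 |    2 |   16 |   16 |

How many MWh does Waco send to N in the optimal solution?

25

Optimal shipments:
  Tempe->K: 35 × €2 = €70
  Tempe->N: 20 × €12 = €240
  Waco->N: 25 × €3 = €75
  Joplin->L: 40 × €3 = €120
  Elko->L: 90 × €2 = €180
  Elko->M: 15 × €16 = €240
Total cost = €925.
So Waco→N carries 25 MWh.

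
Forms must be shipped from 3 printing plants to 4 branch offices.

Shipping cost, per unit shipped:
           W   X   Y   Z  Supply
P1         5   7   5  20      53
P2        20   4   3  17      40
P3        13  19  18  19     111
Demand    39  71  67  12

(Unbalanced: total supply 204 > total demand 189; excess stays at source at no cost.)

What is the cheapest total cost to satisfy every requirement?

An optimal shipping plan:
  P1 to Y: 53 × 5 = 265
  P2 to X: 40 × 4 = 160
  P3 to W: 39 × 13 = 507
  P3 to X: 31 × 19 = 589
  P3 to Y: 14 × 18 = 252
  P3 to Z: 12 × 19 = 228
Total = 265 + 160 + 507 + 589 + 252 + 228 = 2001.

2001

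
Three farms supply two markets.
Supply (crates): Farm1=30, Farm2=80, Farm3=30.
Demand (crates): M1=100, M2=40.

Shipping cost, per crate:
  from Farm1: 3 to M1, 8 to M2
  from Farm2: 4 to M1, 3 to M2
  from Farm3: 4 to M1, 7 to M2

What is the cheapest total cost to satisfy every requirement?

490

One minimum-cost allocation:
  Farm1–M1: 30 × 3 = 90
  Farm2–M1: 40 × 4 = 160
  Farm2–M2: 40 × 3 = 120
  Farm3–M1: 30 × 4 = 120
Total = 90 + 160 + 120 + 120 = 490.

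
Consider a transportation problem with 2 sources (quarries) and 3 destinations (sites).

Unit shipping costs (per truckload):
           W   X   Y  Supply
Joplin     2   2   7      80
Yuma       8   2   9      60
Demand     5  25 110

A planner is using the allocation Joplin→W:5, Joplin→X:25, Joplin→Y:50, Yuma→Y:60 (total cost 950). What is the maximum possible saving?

50

Current plan cost = 5·2 + 25·2 + 50·7 + 60·9 = 950.
Optimal plan:
  Joplin to W: 5 × 2 = 10
  Joplin to Y: 75 × 7 = 525
  Yuma to X: 25 × 2 = 50
  Yuma to Y: 35 × 9 = 315
Optimal cost = 900.
Saving = 950 − 900 = 50.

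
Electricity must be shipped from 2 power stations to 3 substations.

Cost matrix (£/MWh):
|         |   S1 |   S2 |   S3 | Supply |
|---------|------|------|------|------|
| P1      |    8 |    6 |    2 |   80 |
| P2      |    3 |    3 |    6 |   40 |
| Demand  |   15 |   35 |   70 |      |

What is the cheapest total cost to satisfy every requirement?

320

One minimum-cost allocation:
  P1–S2: 10 × £6 = £60
  P1–S3: 70 × £2 = £140
  P2–S1: 15 × £3 = £45
  P2–S2: 25 × £3 = £75
Total = 60 + 140 + 45 + 75 = £320.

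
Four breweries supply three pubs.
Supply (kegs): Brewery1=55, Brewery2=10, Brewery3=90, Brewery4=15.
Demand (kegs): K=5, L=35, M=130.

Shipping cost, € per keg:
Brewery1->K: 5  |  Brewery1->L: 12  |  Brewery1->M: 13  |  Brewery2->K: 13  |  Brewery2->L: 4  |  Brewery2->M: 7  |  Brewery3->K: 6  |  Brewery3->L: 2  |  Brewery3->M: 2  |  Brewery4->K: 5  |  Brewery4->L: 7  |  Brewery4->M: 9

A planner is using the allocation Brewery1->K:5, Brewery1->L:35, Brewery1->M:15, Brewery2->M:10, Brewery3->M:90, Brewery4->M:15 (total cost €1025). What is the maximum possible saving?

Current plan cost = 5·5 + 35·12 + 15·13 + 10·7 + 90·2 + 15·9 = €1025.
Optimal plan:
  Brewery1->K: 5 kegs
  Brewery1->L: 10 kegs
  Brewery1->M: 40 kegs
  Brewery2->L: 10 kegs
  Brewery3->M: 90 kegs
  Brewery4->L: 15 kegs
Optimal cost = €990.
Saving = 1025 − 990 = €35.

35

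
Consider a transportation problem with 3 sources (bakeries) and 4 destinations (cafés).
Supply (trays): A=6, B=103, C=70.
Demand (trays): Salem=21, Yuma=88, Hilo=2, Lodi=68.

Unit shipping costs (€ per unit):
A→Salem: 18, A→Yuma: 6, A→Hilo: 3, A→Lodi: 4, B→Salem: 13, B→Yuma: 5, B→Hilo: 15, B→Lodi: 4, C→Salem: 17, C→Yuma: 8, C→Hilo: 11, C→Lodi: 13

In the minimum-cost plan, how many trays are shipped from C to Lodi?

0

The minimum-cost plan:
  A→Hilo: 2 trays
  A→Lodi: 4 trays
  B→Salem: 21 trays
  B→Yuma: 18 trays
  B→Lodi: 64 trays
  C→Yuma: 70 trays
Total cost = €1201.
The route C→Lodi is not used.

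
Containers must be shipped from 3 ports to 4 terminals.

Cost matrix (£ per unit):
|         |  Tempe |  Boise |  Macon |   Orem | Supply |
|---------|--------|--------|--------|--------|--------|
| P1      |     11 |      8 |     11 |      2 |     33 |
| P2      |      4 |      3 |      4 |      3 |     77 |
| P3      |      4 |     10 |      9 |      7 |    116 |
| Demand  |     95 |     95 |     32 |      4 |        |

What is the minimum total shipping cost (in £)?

1051

Optimal allocation:
  P1–Boise: 29 × £8 = £232
  P1–Orem: 4 × £2 = £8
  P2–Boise: 66 × £3 = £198
  P2–Macon: 11 × £4 = £44
  P3–Tempe: 95 × £4 = £380
  P3–Macon: 21 × £9 = £189
Total = 232 + 8 + 198 + 44 + 380 + 189 = £1051.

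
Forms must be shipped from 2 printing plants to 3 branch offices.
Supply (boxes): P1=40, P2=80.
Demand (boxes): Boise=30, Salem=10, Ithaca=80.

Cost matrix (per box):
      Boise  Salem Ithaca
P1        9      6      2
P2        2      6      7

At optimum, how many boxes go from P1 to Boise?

Solving gives:
  P1->Ithaca: 40 × 2 = 80
  P2->Boise: 30 × 2 = 60
  P2->Salem: 10 × 6 = 60
  P2->Ithaca: 40 × 7 = 280
Total cost = 480.
The route P1→Boise is not used.

0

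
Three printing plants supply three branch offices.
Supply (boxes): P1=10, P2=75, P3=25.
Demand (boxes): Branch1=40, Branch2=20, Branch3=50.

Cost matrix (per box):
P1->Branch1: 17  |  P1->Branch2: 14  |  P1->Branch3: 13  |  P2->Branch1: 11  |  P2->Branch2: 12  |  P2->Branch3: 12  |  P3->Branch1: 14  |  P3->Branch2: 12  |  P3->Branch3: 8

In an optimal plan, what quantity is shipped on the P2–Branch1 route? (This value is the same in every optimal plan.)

40

Solving gives:
  P1→Branch3: 10 × 13 = 130
  P2→Branch1: 40 × 11 = 440
  P2→Branch2: 20 × 12 = 240
  P2→Branch3: 15 × 12 = 180
  P3→Branch3: 25 × 8 = 200
Total cost = 1190.
So P2→Branch1 carries 40 boxes.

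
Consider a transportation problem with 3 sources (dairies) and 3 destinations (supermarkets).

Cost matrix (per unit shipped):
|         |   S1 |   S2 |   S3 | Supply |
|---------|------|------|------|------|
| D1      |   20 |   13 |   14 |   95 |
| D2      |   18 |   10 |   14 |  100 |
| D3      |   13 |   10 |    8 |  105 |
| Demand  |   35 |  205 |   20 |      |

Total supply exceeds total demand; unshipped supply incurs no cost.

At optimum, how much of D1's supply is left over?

Minimum-cost shipments:
  D1–S2: 55 × 13 = 715
  D2–S2: 100 × 10 = 1000
  D3–S1: 35 × 13 = 455
  D3–S2: 50 × 10 = 500
  D3–S3: 20 × 8 = 160
Total cost = 2830.
D1 ships 55 of its 95, leaving 40.

40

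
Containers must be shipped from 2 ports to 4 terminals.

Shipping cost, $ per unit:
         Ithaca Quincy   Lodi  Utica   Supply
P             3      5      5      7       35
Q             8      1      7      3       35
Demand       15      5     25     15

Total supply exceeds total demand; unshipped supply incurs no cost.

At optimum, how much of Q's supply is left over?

An optimal plan:
  P–Ithaca: 15 TEU
  P–Lodi: 20 TEU
  Q–Quincy: 5 TEU
  Q–Lodi: 5 TEU
  Q–Utica: 15 TEU
Total cost = $230.
Q ships 25 of its 35, leaving 10.

10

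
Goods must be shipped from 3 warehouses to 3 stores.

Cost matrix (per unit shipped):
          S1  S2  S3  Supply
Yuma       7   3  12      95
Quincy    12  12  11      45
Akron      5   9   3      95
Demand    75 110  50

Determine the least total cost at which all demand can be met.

1200

A cheapest plan:
  Yuma to S2: 95 units
  Quincy to S1: 30 units
  Quincy to S2: 15 units
  Akron to S1: 45 units
  Akron to S3: 50 units
Total cost = 1200.
(Supply check: Yuma ships 95; Quincy ships 45; Akron ships 95.)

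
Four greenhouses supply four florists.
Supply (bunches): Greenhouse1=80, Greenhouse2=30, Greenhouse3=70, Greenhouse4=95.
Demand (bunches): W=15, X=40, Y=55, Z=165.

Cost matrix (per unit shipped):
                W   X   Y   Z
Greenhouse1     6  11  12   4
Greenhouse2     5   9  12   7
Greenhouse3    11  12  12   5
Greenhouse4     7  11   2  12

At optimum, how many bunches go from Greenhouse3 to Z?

Optimal shipments:
  Greenhouse1 to Z: 80 bunches
  Greenhouse2 to W: 15 bunches
  Greenhouse2 to Z: 15 bunches
  Greenhouse3 to Z: 70 bunches
  Greenhouse4 to X: 40 bunches
  Greenhouse4 to Y: 55 bunches
Total cost = 1400.
So Greenhouse3→Z carries 70 bunches.

70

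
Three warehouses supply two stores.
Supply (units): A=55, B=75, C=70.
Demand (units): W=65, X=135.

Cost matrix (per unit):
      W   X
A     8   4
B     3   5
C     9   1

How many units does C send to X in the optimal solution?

70

The minimum-cost plan:
  A–X: 55 units
  B–W: 65 units
  B–X: 10 units
  C–X: 70 units
Total cost = 535.
So C→X carries 70 units.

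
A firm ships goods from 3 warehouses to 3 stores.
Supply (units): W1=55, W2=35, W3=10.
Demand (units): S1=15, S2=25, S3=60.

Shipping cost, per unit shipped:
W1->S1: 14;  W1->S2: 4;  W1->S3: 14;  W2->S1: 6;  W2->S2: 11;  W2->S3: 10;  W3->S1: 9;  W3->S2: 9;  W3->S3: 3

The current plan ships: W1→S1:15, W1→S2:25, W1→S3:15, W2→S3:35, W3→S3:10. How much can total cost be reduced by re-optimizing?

60

Current plan cost = 15·14 + 25·4 + 15·14 + 35·10 + 10·3 = 900.
Optimal plan:
  W1–S2: 25 × 4 = 100
  W1–S3: 30 × 14 = 420
  W2–S1: 15 × 6 = 90
  W2–S3: 20 × 10 = 200
  W3–S3: 10 × 3 = 30
Optimal cost = 840.
Saving = 900 − 840 = 60.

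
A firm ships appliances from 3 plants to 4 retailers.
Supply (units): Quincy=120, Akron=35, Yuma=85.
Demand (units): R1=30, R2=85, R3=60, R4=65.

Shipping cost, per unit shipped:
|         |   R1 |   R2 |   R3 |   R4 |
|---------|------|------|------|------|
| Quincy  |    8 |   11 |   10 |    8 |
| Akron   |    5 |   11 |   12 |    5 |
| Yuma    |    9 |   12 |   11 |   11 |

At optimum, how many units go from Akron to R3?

0

Optimal shipments:
  Quincy->R2: 85 × 11 = 935
  Quincy->R4: 35 × 8 = 280
  Akron->R1: 5 × 5 = 25
  Akron->R4: 30 × 5 = 150
  Yuma->R1: 25 × 9 = 225
  Yuma->R3: 60 × 11 = 660
Total cost = 2275.
The route Akron→R3 is not used.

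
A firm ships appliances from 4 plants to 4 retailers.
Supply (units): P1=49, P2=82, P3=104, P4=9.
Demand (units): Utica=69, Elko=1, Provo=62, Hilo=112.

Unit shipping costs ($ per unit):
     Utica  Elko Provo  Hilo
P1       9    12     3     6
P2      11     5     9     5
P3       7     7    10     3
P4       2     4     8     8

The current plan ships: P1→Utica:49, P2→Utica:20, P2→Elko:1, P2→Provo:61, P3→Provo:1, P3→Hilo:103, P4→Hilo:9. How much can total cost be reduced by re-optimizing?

427

Current plan cost = 49·9 + 20·11 + 1·5 + 61·9 + 1·10 + 103·3 + 9·8 = $1606.
Optimal plan:
  P1 to Provo: 49 units
  P2 to Elko: 1 units
  P2 to Provo: 13 units
  P2 to Hilo: 68 units
  P3 to Utica: 60 units
  P3 to Hilo: 44 units
  P4 to Utica: 9 units
Optimal cost = $1179.
Saving = 1606 − 1179 = $427.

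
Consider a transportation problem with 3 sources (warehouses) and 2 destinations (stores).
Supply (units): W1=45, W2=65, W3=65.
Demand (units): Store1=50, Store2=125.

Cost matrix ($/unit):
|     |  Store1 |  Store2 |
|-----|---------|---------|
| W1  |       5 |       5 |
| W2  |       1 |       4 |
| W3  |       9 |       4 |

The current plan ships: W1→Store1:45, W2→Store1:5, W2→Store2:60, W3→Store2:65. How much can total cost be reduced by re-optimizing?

135

Current plan cost = 45·5 + 5·1 + 60·4 + 65·4 = $730.
Optimal plan:
  W1->Store2: 45 × $5 = $225
  W2->Store1: 50 × $1 = $50
  W2->Store2: 15 × $4 = $60
  W3->Store2: 65 × $4 = $260
Optimal cost = $595.
Saving = 730 − 595 = $135.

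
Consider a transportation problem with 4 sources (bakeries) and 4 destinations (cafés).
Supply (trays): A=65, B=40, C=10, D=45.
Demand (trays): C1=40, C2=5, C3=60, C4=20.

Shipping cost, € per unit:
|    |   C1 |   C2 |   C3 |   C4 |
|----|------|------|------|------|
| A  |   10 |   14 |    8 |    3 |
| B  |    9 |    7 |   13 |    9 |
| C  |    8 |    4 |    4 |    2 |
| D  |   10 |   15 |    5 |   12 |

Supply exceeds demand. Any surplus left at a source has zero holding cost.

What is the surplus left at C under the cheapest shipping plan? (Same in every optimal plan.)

0

An optimal plan:
  A→C1: 5 × €10 = €50
  A→C3: 5 × €8 = €40
  A→C4: 20 × €3 = €60
  B→C1: 35 × €9 = €315
  B→C2: 5 × €7 = €35
  C→C3: 10 × €4 = €40
  D→C3: 45 × €5 = €225
Total cost = €765.
C ships 10 of its 10, leaving 0.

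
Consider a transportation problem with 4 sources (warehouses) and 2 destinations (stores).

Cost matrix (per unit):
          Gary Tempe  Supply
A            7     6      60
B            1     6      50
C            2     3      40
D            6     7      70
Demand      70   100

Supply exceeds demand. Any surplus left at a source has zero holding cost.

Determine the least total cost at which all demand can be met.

One minimum-cost allocation:
  A->Tempe: 60 × 6 = 360
  B->Gary: 50 × 1 = 50
  C->Gary: 20 × 2 = 40
  C->Tempe: 20 × 3 = 60
  D->Tempe: 20 × 7 = 140
Total = 360 + 50 + 40 + 60 + 140 = 650.

650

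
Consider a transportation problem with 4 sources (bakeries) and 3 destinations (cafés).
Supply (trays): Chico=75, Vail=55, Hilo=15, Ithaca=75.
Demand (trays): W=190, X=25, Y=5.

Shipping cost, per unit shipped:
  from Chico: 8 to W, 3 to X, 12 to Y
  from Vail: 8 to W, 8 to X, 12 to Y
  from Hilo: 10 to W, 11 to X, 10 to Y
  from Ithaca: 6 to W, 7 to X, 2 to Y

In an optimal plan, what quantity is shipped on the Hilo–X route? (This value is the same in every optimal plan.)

The minimum-cost plan:
  Chico to W: 50 trays
  Chico to X: 25 trays
  Vail to W: 55 trays
  Hilo to W: 15 trays
  Ithaca to W: 70 trays
  Ithaca to Y: 5 trays
Total cost = 1495.
The route Hilo→X is not used.

0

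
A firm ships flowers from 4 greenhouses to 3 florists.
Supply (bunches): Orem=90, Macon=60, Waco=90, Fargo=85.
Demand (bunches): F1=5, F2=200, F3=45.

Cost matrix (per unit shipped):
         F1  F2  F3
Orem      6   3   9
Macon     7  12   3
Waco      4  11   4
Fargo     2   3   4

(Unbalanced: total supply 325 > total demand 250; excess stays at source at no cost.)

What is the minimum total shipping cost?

955

Optimal allocation:
  Orem to F2: 90 × 3 = 270
  Macon to F3: 45 × 3 = 135
  Waco to F1: 5 × 4 = 20
  Waco to F2: 25 × 11 = 275
  Fargo to F2: 85 × 3 = 255
Total = 270 + 135 + 20 + 275 + 255 = 955.
(Supply check: Orem ships 90; Macon ships 45; Waco ships 30; Fargo ships 85.)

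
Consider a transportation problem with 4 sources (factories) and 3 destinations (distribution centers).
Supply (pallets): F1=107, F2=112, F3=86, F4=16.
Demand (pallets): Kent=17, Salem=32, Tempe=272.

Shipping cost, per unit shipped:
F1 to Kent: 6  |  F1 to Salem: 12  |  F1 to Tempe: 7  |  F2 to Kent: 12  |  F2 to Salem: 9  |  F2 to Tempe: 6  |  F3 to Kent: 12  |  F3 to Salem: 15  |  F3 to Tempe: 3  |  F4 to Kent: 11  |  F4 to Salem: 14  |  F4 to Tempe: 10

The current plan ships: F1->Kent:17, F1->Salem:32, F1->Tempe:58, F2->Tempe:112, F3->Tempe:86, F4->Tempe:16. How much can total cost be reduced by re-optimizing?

Current plan cost = 17·6 + 32·12 + 58·7 + 112·6 + 86·3 + 16·10 = 1982.
Optimal plan:
  F1–Kent: 17 × 6 = 102
  F1–Tempe: 90 × 7 = 630
  F2–Salem: 32 × 9 = 288
  F2–Tempe: 80 × 6 = 480
  F3–Tempe: 86 × 3 = 258
  F4–Tempe: 16 × 10 = 160
Optimal cost = 1918.
Saving = 1982 − 1918 = 64.

64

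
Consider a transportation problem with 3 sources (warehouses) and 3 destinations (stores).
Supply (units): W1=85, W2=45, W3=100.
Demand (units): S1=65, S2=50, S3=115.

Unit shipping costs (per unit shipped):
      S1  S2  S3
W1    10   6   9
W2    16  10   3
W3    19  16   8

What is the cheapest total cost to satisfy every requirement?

1915

A cheapest plan:
  W1 to S1: 35 × 10 = 350
  W1 to S2: 50 × 6 = 300
  W2 to S3: 45 × 3 = 135
  W3 to S1: 30 × 19 = 570
  W3 to S3: 70 × 8 = 560
Total = 350 + 300 + 135 + 570 + 560 = 1915.
(Supply check: W1 ships 85; W2 ships 45; W3 ships 100.)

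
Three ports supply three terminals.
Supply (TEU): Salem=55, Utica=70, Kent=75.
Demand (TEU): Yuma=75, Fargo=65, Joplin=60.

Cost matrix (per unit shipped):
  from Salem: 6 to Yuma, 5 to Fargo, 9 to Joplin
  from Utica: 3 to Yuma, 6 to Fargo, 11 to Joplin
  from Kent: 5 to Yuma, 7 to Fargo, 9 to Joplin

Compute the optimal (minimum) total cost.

A cheapest plan:
  Salem to Fargo: 55 × 5 = 275
  Utica to Yuma: 70 × 3 = 210
  Kent to Yuma: 5 × 5 = 25
  Kent to Fargo: 10 × 7 = 70
  Kent to Joplin: 60 × 9 = 540
Total = 275 + 210 + 25 + 70 + 540 = 1120.

1120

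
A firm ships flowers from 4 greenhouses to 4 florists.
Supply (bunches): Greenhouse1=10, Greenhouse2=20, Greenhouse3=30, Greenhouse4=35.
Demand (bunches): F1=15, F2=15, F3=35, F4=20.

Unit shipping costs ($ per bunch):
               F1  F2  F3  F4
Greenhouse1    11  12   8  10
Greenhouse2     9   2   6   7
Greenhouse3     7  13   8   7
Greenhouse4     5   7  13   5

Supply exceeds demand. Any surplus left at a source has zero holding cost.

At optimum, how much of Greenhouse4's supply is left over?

Minimum-cost shipments:
  Greenhouse2 to F2: 15 × $2 = $30
  Greenhouse2 to F3: 5 × $6 = $30
  Greenhouse3 to F3: 30 × $8 = $240
  Greenhouse4 to F1: 15 × $5 = $75
  Greenhouse4 to F4: 20 × $5 = $100
Total cost = $475.
Greenhouse4 ships 35 of its 35, leaving 0.

0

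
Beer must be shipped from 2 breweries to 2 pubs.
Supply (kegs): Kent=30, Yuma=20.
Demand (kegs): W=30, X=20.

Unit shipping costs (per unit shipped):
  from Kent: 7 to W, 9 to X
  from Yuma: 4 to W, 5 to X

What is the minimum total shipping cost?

A cheapest plan:
  Kent–W: 30 × 7 = 210
  Yuma–X: 20 × 5 = 100
Total = 210 + 100 = 310.
(Supply check: Kent ships 30; Yuma ships 20.)

310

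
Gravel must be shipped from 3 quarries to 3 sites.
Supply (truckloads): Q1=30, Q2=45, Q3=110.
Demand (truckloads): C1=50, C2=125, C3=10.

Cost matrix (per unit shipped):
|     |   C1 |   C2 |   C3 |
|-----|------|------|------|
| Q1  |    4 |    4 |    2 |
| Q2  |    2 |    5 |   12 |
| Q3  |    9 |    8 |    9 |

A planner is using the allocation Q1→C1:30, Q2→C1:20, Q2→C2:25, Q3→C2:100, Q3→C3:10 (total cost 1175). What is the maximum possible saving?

Current plan cost = 30·4 + 20·2 + 25·5 + 100·8 + 10·9 = 1175.
Optimal plan:
  Q1→C1: 5 × 4 = 20
  Q1→C2: 15 × 4 = 60
  Q1→C3: 10 × 2 = 20
  Q2→C1: 45 × 2 = 90
  Q3→C2: 110 × 8 = 880
Optimal cost = 1070.
Saving = 1175 − 1070 = 105.

105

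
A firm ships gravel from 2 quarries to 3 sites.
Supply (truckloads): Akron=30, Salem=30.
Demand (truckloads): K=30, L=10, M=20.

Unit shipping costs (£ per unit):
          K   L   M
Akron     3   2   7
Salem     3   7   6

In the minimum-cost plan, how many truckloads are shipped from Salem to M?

Solving gives:
  Akron→K: 20 × £3 = £60
  Akron→L: 10 × £2 = £20
  Salem→K: 10 × £3 = £30
  Salem→M: 20 × £6 = £120
Total cost = £230.
So Salem→M carries 20 truckloads.

20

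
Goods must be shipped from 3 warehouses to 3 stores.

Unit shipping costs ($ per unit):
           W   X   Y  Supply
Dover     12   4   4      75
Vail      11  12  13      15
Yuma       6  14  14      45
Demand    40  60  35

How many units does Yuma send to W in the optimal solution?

40

The minimum-cost plan:
  Dover→X: 40 units
  Dover→Y: 35 units
  Vail→X: 15 units
  Yuma→W: 40 units
  Yuma→X: 5 units
Total cost = $790.
So Yuma→W carries 40 units.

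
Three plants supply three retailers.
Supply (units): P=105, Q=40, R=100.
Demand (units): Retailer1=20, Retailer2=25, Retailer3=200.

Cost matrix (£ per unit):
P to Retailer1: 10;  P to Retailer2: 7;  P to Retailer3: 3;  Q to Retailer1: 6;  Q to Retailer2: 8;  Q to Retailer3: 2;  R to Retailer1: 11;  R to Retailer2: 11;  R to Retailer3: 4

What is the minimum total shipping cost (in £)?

An optimal shipping plan:
  P to Retailer2: 25 × £7 = £175
  P to Retailer3: 80 × £3 = £240
  Q to Retailer1: 20 × £6 = £120
  Q to Retailer3: 20 × £2 = £40
  R to Retailer3: 100 × £4 = £400
Total = 175 + 240 + 120 + 40 + 400 = £975.

975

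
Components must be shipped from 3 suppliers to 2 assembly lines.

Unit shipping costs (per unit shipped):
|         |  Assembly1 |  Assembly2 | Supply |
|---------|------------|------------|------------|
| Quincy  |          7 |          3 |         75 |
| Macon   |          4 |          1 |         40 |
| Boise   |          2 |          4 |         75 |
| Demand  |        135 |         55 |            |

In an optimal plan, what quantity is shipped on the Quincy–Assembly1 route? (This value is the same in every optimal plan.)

The minimum-cost plan:
  Quincy–Assembly1: 20 × 7 = 140
  Quincy–Assembly2: 55 × 3 = 165
  Macon–Assembly1: 40 × 4 = 160
  Boise–Assembly1: 75 × 2 = 150
Total cost = 615.
So Quincy→Assembly1 carries 20 batches.

20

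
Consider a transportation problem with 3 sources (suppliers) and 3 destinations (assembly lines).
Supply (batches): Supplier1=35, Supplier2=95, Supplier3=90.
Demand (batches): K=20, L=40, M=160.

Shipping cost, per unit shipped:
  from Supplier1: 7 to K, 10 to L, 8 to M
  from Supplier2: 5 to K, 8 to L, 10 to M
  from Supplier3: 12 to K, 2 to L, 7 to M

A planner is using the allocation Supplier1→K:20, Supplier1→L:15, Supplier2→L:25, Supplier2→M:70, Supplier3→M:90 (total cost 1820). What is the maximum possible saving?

260

Current plan cost = 20·7 + 15·10 + 25·8 + 70·10 + 90·7 = 1820.
Optimal plan:
  Supplier1 to M: 35 × 8 = 280
  Supplier2 to K: 20 × 5 = 100
  Supplier2 to M: 75 × 10 = 750
  Supplier3 to L: 40 × 2 = 80
  Supplier3 to M: 50 × 7 = 350
Optimal cost = 1560.
Saving = 1820 − 1560 = 260.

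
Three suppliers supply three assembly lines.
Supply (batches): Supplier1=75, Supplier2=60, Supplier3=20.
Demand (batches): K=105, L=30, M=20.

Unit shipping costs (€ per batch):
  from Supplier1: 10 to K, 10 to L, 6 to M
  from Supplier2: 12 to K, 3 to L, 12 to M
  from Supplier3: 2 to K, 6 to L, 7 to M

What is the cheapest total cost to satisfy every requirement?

Optimal allocation:
  Supplier1–K: 55 × €10 = €550
  Supplier1–M: 20 × €6 = €120
  Supplier2–K: 30 × €12 = €360
  Supplier2–L: 30 × €3 = €90
  Supplier3–K: 20 × €2 = €40
Total = 550 + 120 + 360 + 90 + 40 = €1160.

1160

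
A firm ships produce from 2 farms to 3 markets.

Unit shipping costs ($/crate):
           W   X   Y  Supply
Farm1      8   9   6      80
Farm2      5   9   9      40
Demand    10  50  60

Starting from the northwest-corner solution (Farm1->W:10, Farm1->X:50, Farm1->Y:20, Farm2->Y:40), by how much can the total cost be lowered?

Current plan cost = 10·8 + 50·9 + 20·6 + 40·9 = $1010.
Optimal plan:
  Farm1→X: 20 × $9 = $180
  Farm1→Y: 60 × $6 = $360
  Farm2→W: 10 × $5 = $50
  Farm2→X: 30 × $9 = $270
Optimal cost = $860.
Saving = 1010 − 860 = $150.

150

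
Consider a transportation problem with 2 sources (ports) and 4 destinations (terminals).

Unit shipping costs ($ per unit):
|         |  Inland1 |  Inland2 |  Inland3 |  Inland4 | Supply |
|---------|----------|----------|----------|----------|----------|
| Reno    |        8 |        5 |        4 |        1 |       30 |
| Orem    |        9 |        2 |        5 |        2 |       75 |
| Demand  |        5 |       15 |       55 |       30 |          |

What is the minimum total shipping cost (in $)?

A cheapest plan:
  Reno->Inland3: 30 × $4 = $120
  Orem->Inland1: 5 × $9 = $45
  Orem->Inland2: 15 × $2 = $30
  Orem->Inland3: 25 × $5 = $125
  Orem->Inland4: 30 × $2 = $60
Total = 120 + 45 + 30 + 125 + 60 = $380.

380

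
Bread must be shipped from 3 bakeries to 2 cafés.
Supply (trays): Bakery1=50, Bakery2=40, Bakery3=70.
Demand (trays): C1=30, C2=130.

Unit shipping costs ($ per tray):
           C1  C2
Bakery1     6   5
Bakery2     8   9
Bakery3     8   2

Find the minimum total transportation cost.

One minimum-cost allocation:
  Bakery1 to C2: 50 × $5 = $250
  Bakery2 to C1: 30 × $8 = $240
  Bakery2 to C2: 10 × $9 = $90
  Bakery3 to C2: 70 × $2 = $140
Total = 250 + 240 + 90 + 140 = $720.
(Supply check: Bakery1 ships 50; Bakery2 ships 40; Bakery3 ships 70.)

720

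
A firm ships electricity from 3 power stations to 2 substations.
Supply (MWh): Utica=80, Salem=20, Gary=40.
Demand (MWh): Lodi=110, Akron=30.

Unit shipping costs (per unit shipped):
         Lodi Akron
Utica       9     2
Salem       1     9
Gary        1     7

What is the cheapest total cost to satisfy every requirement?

One minimum-cost allocation:
  Utica to Lodi: 50 × 9 = 450
  Utica to Akron: 30 × 2 = 60
  Salem to Lodi: 20 × 1 = 20
  Gary to Lodi: 40 × 1 = 40
Total = 450 + 60 + 20 + 40 = 570.

570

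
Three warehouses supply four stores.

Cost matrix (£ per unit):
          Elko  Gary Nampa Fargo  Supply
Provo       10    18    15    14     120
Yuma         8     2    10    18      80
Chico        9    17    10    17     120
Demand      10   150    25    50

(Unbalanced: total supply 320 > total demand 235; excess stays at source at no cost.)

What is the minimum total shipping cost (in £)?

2390

An optimal shipping plan:
  Provo→Fargo: 50 units
  Yuma→Gary: 80 units
  Chico→Elko: 10 units
  Chico→Gary: 70 units
  Chico→Nampa: 25 units
Total cost = £2390.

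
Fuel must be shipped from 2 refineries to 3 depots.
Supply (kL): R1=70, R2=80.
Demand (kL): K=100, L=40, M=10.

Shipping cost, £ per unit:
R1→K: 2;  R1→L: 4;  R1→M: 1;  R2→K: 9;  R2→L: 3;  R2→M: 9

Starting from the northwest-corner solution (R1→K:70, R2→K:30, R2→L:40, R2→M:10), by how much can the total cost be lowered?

Current plan cost = 70·2 + 30·9 + 40·3 + 10·9 = £620.
Optimal plan:
  R1->K: 60 kL
  R1->M: 10 kL
  R2->K: 40 kL
  R2->L: 40 kL
Optimal cost = £610.
Saving = 620 − 610 = £10.

10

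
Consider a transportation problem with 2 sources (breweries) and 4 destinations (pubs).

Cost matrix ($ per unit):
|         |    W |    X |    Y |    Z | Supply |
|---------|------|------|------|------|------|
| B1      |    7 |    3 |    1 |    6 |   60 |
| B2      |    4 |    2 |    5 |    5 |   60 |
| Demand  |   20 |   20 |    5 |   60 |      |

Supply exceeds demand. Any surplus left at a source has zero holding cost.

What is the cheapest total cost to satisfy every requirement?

465

A cheapest plan:
  B1 to X: 20 kegs
  B1 to Y: 5 kegs
  B1 to Z: 20 kegs
  B2 to W: 20 kegs
  B2 to Z: 40 kegs
Total cost = $465.
(Supply check: B1 ships 45; B2 ships 60.)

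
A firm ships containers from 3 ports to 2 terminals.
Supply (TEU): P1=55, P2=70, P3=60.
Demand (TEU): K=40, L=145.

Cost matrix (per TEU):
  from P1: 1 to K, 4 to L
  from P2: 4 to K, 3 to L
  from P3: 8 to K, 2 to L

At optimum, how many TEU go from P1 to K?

40

Optimal shipments:
  P1 to K: 40 × 1 = 40
  P1 to L: 15 × 4 = 60
  P2 to L: 70 × 3 = 210
  P3 to L: 60 × 2 = 120
Total cost = 430.
So P1→K carries 40 TEU.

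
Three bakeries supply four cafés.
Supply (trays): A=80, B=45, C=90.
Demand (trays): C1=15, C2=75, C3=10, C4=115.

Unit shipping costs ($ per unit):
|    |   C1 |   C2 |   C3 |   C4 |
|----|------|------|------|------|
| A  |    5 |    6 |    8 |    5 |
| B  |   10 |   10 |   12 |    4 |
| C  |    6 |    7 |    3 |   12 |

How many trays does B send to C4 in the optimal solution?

45

The minimum-cost plan:
  A->C2: 10 trays
  A->C4: 70 trays
  B->C4: 45 trays
  C->C1: 15 trays
  C->C2: 65 trays
  C->C3: 10 trays
Total cost = $1165.
So B→C4 carries 45 trays.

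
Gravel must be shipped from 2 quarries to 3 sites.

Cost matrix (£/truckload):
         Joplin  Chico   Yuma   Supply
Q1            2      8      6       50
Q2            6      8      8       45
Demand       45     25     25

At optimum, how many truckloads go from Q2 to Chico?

Solving gives:
  Q1 to Joplin: 45 × £2 = £90
  Q1 to Yuma: 5 × £6 = £30
  Q2 to Chico: 25 × £8 = £200
  Q2 to Yuma: 20 × £8 = £160
Total cost = £480.
So Q2→Chico carries 25 truckloads.

25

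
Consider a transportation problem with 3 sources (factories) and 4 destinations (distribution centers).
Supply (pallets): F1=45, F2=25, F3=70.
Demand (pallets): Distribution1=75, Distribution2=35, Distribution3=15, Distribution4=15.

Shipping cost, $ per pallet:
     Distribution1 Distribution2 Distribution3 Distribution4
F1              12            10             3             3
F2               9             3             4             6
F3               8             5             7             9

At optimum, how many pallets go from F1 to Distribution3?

Solving gives:
  F1->Distribution1: 15 pallets
  F1->Distribution3: 15 pallets
  F1->Distribution4: 15 pallets
  F2->Distribution2: 25 pallets
  F3->Distribution1: 60 pallets
  F3->Distribution2: 10 pallets
Total cost = $875.
So F1→Distribution3 carries 15 pallets.

15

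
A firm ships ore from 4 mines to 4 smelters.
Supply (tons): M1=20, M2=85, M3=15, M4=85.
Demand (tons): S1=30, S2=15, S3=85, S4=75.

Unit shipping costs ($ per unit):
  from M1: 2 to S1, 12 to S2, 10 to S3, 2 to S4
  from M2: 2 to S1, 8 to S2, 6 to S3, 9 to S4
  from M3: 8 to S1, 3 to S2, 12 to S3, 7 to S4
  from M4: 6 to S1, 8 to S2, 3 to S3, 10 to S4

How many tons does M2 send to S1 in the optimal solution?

30

Solving gives:
  M1→S4: 20 tons
  M2→S1: 30 tons
  M2→S4: 55 tons
  M3→S2: 15 tons
  M4→S3: 85 tons
Total cost = $895.
So M2→S1 carries 30 tons.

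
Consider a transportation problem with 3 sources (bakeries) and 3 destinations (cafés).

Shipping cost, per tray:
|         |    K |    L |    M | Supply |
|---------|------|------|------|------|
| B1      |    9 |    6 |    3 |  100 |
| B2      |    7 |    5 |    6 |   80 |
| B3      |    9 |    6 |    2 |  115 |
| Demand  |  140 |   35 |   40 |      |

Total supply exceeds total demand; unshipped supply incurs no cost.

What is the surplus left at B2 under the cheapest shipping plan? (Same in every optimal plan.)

An optimal plan:
  B1->L: 35 × 6 = 210
  B2->K: 80 × 7 = 560
  B3->K: 60 × 9 = 540
  B3->M: 40 × 2 = 80
Total cost = 1390.
B2 ships 80 of its 80, leaving 0.

0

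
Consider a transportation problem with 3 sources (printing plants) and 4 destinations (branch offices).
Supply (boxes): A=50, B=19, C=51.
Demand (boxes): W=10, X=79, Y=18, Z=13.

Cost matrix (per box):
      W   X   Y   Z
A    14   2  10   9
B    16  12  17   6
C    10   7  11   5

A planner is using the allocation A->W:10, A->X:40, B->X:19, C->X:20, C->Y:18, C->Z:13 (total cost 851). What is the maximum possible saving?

142

Current plan cost = 10·14 + 40·2 + 19·12 + 20·7 + 18·11 + 13·5 = 851.
Optimal plan:
  A→X: 50 × 2 = 100
  B→X: 6 × 12 = 72
  B→Z: 13 × 6 = 78
  C→W: 10 × 10 = 100
  C→X: 23 × 7 = 161
  C→Y: 18 × 11 = 198
Optimal cost = 709.
Saving = 851 − 709 = 142.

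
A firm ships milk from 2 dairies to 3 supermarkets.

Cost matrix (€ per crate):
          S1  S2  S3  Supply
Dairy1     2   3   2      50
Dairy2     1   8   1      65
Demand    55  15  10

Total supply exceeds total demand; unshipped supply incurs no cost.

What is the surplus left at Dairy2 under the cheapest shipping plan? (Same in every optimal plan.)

0

An optimal plan:
  Dairy1 to S2: 15 × €3 = €45
  Dairy2 to S1: 55 × €1 = €55
  Dairy2 to S3: 10 × €1 = €10
Total cost = €110.
Dairy2 ships 65 of its 65, leaving 0.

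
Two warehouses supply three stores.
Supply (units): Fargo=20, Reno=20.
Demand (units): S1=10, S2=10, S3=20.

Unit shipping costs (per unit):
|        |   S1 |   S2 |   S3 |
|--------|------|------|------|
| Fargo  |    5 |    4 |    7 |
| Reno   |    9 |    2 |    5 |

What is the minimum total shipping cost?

A cheapest plan:
  Fargo to S1: 10 × 5 = 50
  Fargo to S2: 10 × 4 = 40
  Reno to S3: 20 × 5 = 100
Total = 50 + 40 + 100 = 190.

190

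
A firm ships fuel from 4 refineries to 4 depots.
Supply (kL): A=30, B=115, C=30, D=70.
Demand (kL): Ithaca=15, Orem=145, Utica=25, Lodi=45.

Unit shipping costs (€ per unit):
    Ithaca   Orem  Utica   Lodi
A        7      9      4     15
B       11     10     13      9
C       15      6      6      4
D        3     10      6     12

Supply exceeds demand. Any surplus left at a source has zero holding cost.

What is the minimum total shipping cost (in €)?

A cheapest plan:
  A→Orem: 5 × €9 = €45
  A→Utica: 25 × €4 = €100
  B→Orem: 100 × €10 = €1000
  B→Lodi: 15 × €9 = €135
  C→Lodi: 30 × €4 = €120
  D→Ithaca: 15 × €3 = €45
  D→Orem: 40 × €10 = €400
Total = 45 + 100 + 1000 + 135 + 120 + 45 + 400 = €1845.
(Supply check: A ships 30; B ships 115; C ships 30; D ships 55.)

1845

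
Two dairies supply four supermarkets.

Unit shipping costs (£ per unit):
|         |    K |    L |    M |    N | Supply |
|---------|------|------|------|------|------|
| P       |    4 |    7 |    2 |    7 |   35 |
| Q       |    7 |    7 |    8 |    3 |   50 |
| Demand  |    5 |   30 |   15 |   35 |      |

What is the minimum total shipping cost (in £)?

Optimal allocation:
  P–K: 5 × £4 = £20
  P–L: 15 × £7 = £105
  P–M: 15 × £2 = £30
  Q–L: 15 × £7 = £105
  Q–N: 35 × £3 = £105
Total = 20 + 105 + 30 + 105 + 105 = £365.

365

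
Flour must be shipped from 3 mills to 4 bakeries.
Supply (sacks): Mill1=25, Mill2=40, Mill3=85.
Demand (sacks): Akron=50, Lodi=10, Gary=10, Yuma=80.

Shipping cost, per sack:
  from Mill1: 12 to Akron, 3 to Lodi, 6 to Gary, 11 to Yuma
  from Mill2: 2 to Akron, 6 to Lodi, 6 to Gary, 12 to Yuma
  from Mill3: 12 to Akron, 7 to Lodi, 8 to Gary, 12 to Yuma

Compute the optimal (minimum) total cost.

A cheapest plan:
  Mill1->Lodi: 10 × 3 = 30
  Mill1->Gary: 10 × 6 = 60
  Mill1->Yuma: 5 × 11 = 55
  Mill2->Akron: 40 × 2 = 80
  Mill3->Akron: 10 × 12 = 120
  Mill3->Yuma: 75 × 12 = 900
Total = 30 + 60 + 55 + 80 + 120 + 900 = 1245.

1245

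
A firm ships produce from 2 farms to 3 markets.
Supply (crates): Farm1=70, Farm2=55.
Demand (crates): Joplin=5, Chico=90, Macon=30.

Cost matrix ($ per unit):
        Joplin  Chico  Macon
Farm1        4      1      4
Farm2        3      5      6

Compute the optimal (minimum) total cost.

A cheapest plan:
  Farm1->Chico: 70 crates
  Farm2->Joplin: 5 crates
  Farm2->Chico: 20 crates
  Farm2->Macon: 30 crates
Total cost = $365.
(Supply check: Farm1 ships 70; Farm2 ships 55.)

365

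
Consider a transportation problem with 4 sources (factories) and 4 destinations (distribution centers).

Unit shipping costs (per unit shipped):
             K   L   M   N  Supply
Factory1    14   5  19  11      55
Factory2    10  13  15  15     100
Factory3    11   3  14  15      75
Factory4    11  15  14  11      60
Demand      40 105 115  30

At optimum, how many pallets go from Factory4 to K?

The minimum-cost plan:
  Factory1→L: 30 pallets
  Factory1→N: 25 pallets
  Factory2→K: 40 pallets
  Factory2→M: 60 pallets
  Factory3→L: 75 pallets
  Factory4→M: 55 pallets
  Factory4→N: 5 pallets
Total cost = 2775.
The route Factory4→K is not used.

0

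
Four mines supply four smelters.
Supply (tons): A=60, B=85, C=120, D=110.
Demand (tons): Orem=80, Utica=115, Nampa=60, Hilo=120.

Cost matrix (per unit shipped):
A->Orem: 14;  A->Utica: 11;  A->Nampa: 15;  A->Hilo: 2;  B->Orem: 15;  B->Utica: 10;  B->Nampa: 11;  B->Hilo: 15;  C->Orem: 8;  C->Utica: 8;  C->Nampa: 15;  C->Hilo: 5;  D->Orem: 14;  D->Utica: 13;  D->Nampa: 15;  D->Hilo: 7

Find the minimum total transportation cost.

3060

An optimal shipping plan:
  A–Hilo: 60 × 2 = 120
  B–Utica: 25 × 10 = 250
  B–Nampa: 60 × 11 = 660
  C–Orem: 80 × 8 = 640
  C–Utica: 40 × 8 = 320
  D–Utica: 50 × 13 = 650
  D–Hilo: 60 × 7 = 420
Total = 120 + 250 + 660 + 640 + 320 + 650 + 420 = 3060.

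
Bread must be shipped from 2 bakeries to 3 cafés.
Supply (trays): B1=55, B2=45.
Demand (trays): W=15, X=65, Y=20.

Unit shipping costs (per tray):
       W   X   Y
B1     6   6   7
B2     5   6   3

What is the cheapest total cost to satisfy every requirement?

One minimum-cost allocation:
  B1–X: 55 × 6 = 330
  B2–W: 15 × 5 = 75
  B2–X: 10 × 6 = 60
  B2–Y: 20 × 3 = 60
Total = 330 + 75 + 60 + 60 = 525.

525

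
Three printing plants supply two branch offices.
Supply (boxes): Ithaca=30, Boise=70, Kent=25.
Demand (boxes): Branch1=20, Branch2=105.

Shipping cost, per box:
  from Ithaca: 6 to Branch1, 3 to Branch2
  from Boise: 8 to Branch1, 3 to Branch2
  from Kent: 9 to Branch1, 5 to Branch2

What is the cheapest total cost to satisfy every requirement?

485

An optimal shipping plan:
  Ithaca->Branch1: 20 × 6 = 120
  Ithaca->Branch2: 10 × 3 = 30
  Boise->Branch2: 70 × 3 = 210
  Kent->Branch2: 25 × 5 = 125
Total = 120 + 30 + 210 + 125 = 485.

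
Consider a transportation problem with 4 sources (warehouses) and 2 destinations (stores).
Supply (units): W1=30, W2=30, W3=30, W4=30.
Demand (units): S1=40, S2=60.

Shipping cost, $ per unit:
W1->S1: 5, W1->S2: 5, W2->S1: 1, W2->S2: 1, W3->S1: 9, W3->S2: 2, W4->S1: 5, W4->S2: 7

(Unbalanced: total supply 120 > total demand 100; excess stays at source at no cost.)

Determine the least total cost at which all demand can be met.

One minimum-cost allocation:
  W1–S2: 30 × $5 = $150
  W2–S1: 30 × $1 = $30
  W3–S2: 30 × $2 = $60
  W4–S1: 10 × $5 = $50
Total = 150 + 30 + 60 + 50 = $290.

290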